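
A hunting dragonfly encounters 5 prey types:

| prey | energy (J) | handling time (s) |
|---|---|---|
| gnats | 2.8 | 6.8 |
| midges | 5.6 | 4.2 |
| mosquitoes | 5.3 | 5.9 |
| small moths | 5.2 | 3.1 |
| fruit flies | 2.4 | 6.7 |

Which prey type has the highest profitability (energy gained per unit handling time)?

In descending order of E/h:
small moths: 5.2/3.1 = 1.68 J/s
midges: 5.6/4.2 = 1.33 J/s
mosquitoes: 5.3/5.9 = 0.898 J/s
gnats: 2.8/6.8 = 0.412 J/s
fruit flies: 2.4/6.7 = 0.358 J/s

small moths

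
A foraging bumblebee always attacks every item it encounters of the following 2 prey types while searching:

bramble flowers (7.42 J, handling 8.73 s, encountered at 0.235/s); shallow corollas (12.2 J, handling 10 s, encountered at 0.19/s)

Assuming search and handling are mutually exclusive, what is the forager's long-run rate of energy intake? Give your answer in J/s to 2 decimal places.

0.82 J/s

R = Σλ_iE_i / (1 + Σλ_ih_i)
Numerator: 0.235×7.42 + 0.19×12.2 = 4.062
Denominator: 1 + 0.235×8.73 + 0.19×10 = 4.952
R = 4.062/4.952 = 0.8203 J/s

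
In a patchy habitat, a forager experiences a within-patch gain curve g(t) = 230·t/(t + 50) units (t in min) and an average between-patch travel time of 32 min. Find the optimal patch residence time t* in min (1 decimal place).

By the marginal value theorem, leave when the instantaneous gain rate g'(t) equals the habitat-wide average g(t)/(T + t).
g'(t) = 230·50/(t + 50)². Setting 230·50/(t+50)² = 230t/[(t+50)(32+t)] gives 50(32+t) = t(t+50), so t² = 50×32 = 1600.
t* = √1600 = 40 min.

40.0 min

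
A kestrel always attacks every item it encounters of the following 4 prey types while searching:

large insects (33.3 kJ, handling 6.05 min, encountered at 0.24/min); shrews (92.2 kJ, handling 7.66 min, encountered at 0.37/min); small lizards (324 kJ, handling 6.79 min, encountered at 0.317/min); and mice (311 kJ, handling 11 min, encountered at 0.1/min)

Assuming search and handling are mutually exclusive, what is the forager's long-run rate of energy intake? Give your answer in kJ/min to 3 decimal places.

R = (0.24×33.3 + 0.37×92.2 + 0.317×324 + 0.1×311) / (1 + 0.24×6.05 + 0.37×7.66 + 0.317×6.79 + 0.1×11) = 175.9/8.539 = 20.6 kJ/min.

20.602 kJ/min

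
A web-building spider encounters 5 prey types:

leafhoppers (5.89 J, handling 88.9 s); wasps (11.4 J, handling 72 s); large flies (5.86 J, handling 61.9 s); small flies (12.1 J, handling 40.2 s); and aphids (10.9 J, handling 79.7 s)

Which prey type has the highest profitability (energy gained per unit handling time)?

In descending order of E/h:
small flies: 12.1/40.2 = 0.301 J/s
wasps: 11.4/72 = 0.158 J/s
aphids: 10.9/79.7 = 0.137 J/s
large flies: 5.86/61.9 = 0.0947 J/s
leafhoppers: 5.89/88.9 = 0.0663 J/s

small flies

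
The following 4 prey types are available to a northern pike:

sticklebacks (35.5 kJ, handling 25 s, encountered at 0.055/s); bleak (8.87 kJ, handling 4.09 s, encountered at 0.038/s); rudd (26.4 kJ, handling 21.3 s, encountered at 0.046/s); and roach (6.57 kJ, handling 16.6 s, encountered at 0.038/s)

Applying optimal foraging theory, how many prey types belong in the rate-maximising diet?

E/h in descending order: bleak 2.17, sticklebacks 1.42, rudd 1.24, roach 0.396 kJ/s. The optimal diet is the largest prefix of this list for which every included type satisfies E_i/h_i > R on the types above it.
Rate on top 1: 0.2917. sticklebacks: 1.42 > 0.2917 → include.
Rate on top 2: 0.9048. rudd: 1.24 > 0.9048 → include.
Rate on top 3: 0.9982. roach: 0.396 < 0.9982 → exclude; stop.
Optimal diet: bleak, sticklebacks, rudd — 3 of 4 types.

3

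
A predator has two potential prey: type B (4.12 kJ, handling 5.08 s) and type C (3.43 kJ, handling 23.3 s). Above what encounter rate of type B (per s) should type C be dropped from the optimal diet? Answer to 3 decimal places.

0.044 per s

Drop type C once their profitability E₂/h₂ falls below the rate achievable on type B alone: E₂/h₂ = λE₁/(1 + λh₁).
Solve for λ: λE₁h₂ = E₂(1 + λh₁) → λ(E₁h₂ − E₂h₁) = E₂ → λ = E₂/(E₁h₂ − E₂h₁).
λ = 3.43/(4.12×23.3 − 3.43×5.08) = 3.43/78.57 = 0.04365 per s.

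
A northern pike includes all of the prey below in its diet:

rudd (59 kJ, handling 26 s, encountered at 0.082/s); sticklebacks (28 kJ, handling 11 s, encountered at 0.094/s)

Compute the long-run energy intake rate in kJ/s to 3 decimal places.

Energy encountered per unit search time: 0.082×59 + 0.094×28 = 7.47 kJ/s.
Handling time per unit search time: 0.082×26 + 0.094×11 = 3.166.
Rate = 7.47/(1 + 3.166) = 1.793 kJ/s.

1.793 kJ/s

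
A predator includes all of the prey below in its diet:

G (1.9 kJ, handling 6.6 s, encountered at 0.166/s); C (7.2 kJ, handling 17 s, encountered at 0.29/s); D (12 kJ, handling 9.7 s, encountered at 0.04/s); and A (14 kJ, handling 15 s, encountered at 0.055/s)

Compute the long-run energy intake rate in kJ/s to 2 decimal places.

Energy encountered per unit search time: 0.166×1.9 + 0.29×7.2 + 0.04×12 + 0.055×14 = 3.653 kJ/s.
Handling time per unit search time: 0.166×6.6 + 0.29×17 + 0.04×9.7 + 0.055×15 = 7.239.
Rate = 3.653/(1 + 7.239) = 0.4434 kJ/s.

0.44 kJ/s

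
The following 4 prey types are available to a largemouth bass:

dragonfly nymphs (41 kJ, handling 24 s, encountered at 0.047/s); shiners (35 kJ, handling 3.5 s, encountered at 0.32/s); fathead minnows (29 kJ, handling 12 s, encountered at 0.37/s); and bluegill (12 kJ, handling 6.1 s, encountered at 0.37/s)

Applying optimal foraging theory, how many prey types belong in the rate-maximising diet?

E/h in descending order: shiners 10, fathead minnows 2.42, bluegill 1.97, dragonfly nymphs 1.71 kJ/s. The optimal diet is the largest prefix of this list for which every included type satisfies E_i/h_i > R on the types above it.
Rate on top 1: 5.283. fathead minnows: 2.42 < 5.283 → exclude; stop.
Optimal diet: shiners — 1 of 4 types.

1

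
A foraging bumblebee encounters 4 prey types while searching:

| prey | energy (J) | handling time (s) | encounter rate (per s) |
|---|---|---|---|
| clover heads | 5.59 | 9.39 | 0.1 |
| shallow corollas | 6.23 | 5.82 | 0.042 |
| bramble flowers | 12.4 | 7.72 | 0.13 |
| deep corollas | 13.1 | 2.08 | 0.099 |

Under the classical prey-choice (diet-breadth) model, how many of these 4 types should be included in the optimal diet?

E/h in descending order: deep corollas 6.3, bramble flowers 1.61, shallow corollas 1.07, clover heads 0.595 J/s. The optimal diet is the largest prefix of this list for which every included type satisfies E_i/h_i > R on the types above it.
Rate on top 1: 1.075. bramble flowers: 1.61 > 1.075 → include.
Rate on top 2: 1.317. shallow corollas: 1.07 < 1.317 → exclude; stop.
Optimal diet: deep corollas, bramble flowers — 2 of 4 types.

2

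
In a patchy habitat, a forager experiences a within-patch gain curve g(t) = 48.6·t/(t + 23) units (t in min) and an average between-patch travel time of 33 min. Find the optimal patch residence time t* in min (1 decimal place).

Maximise g(t)/(T+t): set derivative to zero → g'(t)(T+t) = g(t).
g'(t) = 48.6·23/(t + 23)². Setting 48.6·23/(t+23)² = 48.6t/[(t+23)(33+t)] gives 23(33+t) = t(t+23), so t² = 23×33 = 759.
t* = √759 = 27.55 min.

27.5 min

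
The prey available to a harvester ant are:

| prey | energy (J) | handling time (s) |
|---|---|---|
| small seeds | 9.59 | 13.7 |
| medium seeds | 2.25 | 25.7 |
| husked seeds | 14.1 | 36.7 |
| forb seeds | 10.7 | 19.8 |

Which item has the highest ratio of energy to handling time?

small seeds

Profitability E/h (J/s): small seeds = 9.59/13.7 = 0.7, medium seeds = 2.25/25.7 = 0.0875, husked seeds = 14.1/36.7 = 0.384, forb seeds = 10.7/19.8 = 0.54.
Ranked: small seeds > forb seeds > husked seeds > medium seeds.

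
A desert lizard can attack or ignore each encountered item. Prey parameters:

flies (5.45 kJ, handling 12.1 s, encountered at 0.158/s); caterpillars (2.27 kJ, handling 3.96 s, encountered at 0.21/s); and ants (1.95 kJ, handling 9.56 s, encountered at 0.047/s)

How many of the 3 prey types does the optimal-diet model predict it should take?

Profitabilities (E/h, kJ/s): caterpillars 0.573, flies 0.45, ants 0.204. Add prey in this order while the next type's profitability exceeds the intake rate on those already taken.
Rate on top 1: 0.2603. flies: 0.45 > 0.2603 → include.
Rate on top 2: 0.3574. ants: 0.204 < 0.3574 → exclude; stop.
Optimal diet: caterpillars, flies — 2 of 3 types.

2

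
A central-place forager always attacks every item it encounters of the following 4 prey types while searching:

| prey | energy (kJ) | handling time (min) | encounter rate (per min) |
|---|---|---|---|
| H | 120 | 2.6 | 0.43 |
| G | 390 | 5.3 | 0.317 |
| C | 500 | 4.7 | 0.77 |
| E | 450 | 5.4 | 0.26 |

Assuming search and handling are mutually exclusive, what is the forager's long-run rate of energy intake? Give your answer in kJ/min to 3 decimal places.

R = Σλ_iE_i / (1 + Σλ_ih_i)
Numerator: 0.43×120 + 0.317×390 + 0.77×500 + 0.26×450 = 677.2
Denominator: 1 + 0.43×2.6 + 0.317×5.3 + 0.77×4.7 + 0.26×5.4 = 8.821
R = 677.2/8.821 = 76.77 kJ/min

76.774 kJ/min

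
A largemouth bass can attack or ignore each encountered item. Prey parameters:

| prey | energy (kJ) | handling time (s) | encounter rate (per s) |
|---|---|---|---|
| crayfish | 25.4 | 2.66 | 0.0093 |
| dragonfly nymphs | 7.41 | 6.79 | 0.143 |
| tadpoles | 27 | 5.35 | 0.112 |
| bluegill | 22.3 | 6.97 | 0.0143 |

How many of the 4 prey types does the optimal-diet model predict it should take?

Rank by E/h (kJ/s): crayfish 9.55, tadpoles 5.05, bluegill 3.2, dragonfly nymphs 1.09. Include each in turn until the next type's E/h falls below the running intake rate.
Rate on top 1: 0.2305. tadpoles: 5.05 > 0.2305 → include.
Rate on top 2: 2.008. bluegill: 3.2 > 2.008 → include.
Rate on top 3: 2.077. dragonfly nymphs: 1.09 < 2.077 → exclude; stop.
Optimal diet: crayfish, tadpoles, bluegill — 3 of 4 types.

3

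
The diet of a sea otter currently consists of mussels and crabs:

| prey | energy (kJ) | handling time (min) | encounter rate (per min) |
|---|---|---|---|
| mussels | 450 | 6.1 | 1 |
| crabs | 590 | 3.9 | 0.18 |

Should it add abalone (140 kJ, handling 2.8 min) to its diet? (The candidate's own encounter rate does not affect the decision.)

Intake rate on the current diet: R = (1×450 + 0.18×590) / (1 + 1×6.1 + 0.18×3.9) = 556.2/7.802 = 71.29 kJ/min.
Profitability of abalone: 140/2.8 = 50 kJ/min.
Since 50 < R, time spent handling abalone is better spent searching.

No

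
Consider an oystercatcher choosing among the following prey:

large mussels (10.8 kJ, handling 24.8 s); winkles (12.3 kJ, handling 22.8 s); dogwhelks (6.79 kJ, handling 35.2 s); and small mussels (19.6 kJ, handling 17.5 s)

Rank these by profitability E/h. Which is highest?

small mussels

In descending order of E/h:
small mussels: 19.6/17.5 = 1.12 kJ/s
winkles: 12.3/22.8 = 0.539 kJ/s
large mussels: 10.8/24.8 = 0.435 kJ/s
dogwhelks: 6.79/35.2 = 0.193 kJ/s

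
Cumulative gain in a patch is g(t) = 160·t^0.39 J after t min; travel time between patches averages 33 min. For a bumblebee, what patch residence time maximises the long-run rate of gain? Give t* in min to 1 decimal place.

Maximise g(t)/(T+t): set derivative to zero → g'(t)(T+t) = g(t).
g'(t) = 0.39·160·t^-0.61. Setting 0.39·160·t^-0.61 = 160·t^0.39/(33+t) gives 0.39(33+t) = t, so 0.61·t = 0.39×33.
t* = 0.39×33/0.61 = 21.1 min.

21.1 min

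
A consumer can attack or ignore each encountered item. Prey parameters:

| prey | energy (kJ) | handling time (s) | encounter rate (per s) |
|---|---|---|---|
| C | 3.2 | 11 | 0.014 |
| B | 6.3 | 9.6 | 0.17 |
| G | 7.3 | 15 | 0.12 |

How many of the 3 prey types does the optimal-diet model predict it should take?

E/h in descending order: B 0.656, G 0.487, C 0.291 kJ/s. The optimal diet is the largest prefix of this list for which every included type satisfies E_i/h_i > R on the types above it.
Rate on top 1: 0.4069. G: 0.487 > 0.4069 → include.
Rate on top 2: 0.4393. C: 0.291 < 0.4393 → exclude; stop.
Optimal diet: B, G — 2 of 3 types.

2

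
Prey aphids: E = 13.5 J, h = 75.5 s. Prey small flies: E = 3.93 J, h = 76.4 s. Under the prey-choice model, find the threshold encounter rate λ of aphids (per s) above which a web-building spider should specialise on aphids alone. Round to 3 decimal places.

0.005 per s

At the threshold, the rate on aphids alone equals the profitability of small flies: λ·13.5/(1 + λ·75.5) = 3.93/76.4 = 0.05144.
Rearranging, λ(13.5 − 0.05144×75.5) = 0.05144, so λ = 0.05144/9.616 = 0.005349 per s.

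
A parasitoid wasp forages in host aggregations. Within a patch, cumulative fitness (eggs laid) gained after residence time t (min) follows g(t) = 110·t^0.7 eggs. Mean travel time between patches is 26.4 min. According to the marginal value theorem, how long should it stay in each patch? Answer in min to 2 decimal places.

Maximise g(t)/(T+t): set derivative to zero → g'(t)(T+t) = g(t).
g'(t) = 0.7·110·t^-0.3. Setting 0.7·110·t^-0.3 = 110·t^0.7/(26.4+t) gives 0.7(26.4+t) = t, so 0.30·t = 0.7×26.4.
t* = 0.7×26.4/0.30 = 61.6 min.

61.60 min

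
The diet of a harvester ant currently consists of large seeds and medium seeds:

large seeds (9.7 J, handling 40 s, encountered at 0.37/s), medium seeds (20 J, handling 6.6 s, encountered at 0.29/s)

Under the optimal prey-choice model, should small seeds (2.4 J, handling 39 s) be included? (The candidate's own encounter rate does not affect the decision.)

Current rate: (0.37×9.7 + 0.29×20)/(1 + 0.37×40 + 0.29×6.6) = 0.53 J/s.
small seeds: E/h = 2.4/39 = 0.06154 J/s.
0.06154 < 0.53, so adding small seeds would lower the average — exclude it.

No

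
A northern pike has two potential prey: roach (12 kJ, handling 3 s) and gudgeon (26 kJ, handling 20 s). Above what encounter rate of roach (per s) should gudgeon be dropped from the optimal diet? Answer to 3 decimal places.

Drop gudgeon once their profitability E₂/h₂ falls below the rate achievable on roach alone: E₂/h₂ = λE₁/(1 + λh₁).
Solve for λ: λE₁h₂ = E₂(1 + λh₁) → λ(E₁h₂ − E₂h₁) = E₂ → λ = E₂/(E₁h₂ − E₂h₁).
λ = 26/(12×20 − 26×3) = 26/162 = 0.1605 per s.

0.160 per s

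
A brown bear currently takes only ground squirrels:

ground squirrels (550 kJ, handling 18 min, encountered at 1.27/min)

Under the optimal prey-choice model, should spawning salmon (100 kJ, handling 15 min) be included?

Intake rate on the current diet: R = (1.27×550) / (1 + 1.27×18) = 698.5/23.86 = 29.27 kJ/min.
Profitability of spawning salmon: 100/15 = 6.667 kJ/min.
Since 6.667 < R, time spent handling spawning salmon is better spent searching.

No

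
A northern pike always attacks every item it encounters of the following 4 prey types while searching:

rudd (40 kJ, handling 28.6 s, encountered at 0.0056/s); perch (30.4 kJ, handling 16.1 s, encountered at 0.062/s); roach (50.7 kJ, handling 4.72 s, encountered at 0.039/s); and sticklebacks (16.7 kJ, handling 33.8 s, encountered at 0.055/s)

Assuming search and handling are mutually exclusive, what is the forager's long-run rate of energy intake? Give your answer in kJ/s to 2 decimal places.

Energy encountered per unit search time: 0.0056×40 + 0.062×30.4 + 0.039×50.7 + 0.055×16.7 = 5.005 kJ/s.
Handling time per unit search time: 0.0056×28.6 + 0.062×16.1 + 0.039×4.72 + 0.055×33.8 = 3.201.
Rate = 5.005/(1 + 3.201) = 1.191 kJ/s.

1.19 kJ/s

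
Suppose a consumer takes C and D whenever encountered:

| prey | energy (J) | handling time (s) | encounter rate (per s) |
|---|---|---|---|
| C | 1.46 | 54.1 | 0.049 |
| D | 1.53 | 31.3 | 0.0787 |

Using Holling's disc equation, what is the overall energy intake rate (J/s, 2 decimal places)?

0.03 J/s

R = (0.049×1.46 + 0.0787×1.53) / (1 + 0.049×54.1 + 0.0787×31.3) = 0.192/6.114 = 0.03139 J/s.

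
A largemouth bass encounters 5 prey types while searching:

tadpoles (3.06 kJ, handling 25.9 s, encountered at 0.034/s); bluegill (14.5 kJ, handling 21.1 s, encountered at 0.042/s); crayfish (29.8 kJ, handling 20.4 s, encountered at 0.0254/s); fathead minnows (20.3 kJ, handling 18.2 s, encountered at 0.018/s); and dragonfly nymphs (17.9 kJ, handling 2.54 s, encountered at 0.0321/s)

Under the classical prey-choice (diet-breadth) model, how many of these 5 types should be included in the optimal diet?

E/h in descending order: dragonfly nymphs 7.05, crayfish 1.46, fathead minnows 1.12, bluegill 0.687, tadpoles 0.118 kJ/s. The optimal diet is the largest prefix of this list for which every included type satisfies E_i/h_i > R on the types above it.
Rate on top 1: 0.5313. crayfish: 1.46 > 0.5313 → include.
Rate on top 2: 0.8324. fathead minnows: 1.12 > 0.8324 → include.
Rate on top 3: 0.8805. bluegill: 0.687 < 0.8805 → exclude; stop.
Optimal diet: dragonfly nymphs, crayfish, fathead minnows — 3 of 5 types.

3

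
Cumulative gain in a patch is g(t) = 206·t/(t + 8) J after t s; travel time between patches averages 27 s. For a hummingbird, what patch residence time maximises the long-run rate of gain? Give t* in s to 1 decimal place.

By the marginal value theorem, leave when the instantaneous gain rate g'(t) equals the habitat-wide average g(t)/(T + t).
g'(t) = 206·8/(t + 8)². Setting 206·8/(t+8)² = 206t/[(t+8)(27+t)] gives 8(27+t) = t(t+8), so t² = 8×27 = 216.
t* = √216 = 14.7 s.

14.7 s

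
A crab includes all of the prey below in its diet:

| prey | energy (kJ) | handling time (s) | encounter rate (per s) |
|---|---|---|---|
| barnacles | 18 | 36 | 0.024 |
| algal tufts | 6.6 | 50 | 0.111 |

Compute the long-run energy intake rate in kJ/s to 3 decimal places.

0.157 kJ/s

R = Σλ_iE_i / (1 + Σλ_ih_i)
Numerator: 0.024×18 + 0.111×6.6 = 1.165
Denominator: 1 + 0.024×36 + 0.111×50 = 7.414
R = 1.165/7.414 = 0.1571 kJ/s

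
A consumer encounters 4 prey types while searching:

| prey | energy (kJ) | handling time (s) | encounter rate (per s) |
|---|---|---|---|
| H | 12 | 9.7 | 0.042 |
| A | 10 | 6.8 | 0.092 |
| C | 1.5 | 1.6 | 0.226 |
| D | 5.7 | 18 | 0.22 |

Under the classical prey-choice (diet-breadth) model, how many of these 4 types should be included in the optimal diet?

3

Profitabilities (E/h, kJ/s): A 1.47, H 1.24, C 0.938, D 0.317. Add prey in this order while the next type's profitability exceeds the intake rate on those already taken.
Rate on top 1: 0.5659. H: 1.24 > 0.5659 → include.
Rate on top 2: 0.7004. C: 0.938 > 0.7004 → include.
Rate on top 3: 0.7362. D: 0.317 < 0.7362 → exclude; stop.
Optimal diet: A, H, C — 3 of 4 types.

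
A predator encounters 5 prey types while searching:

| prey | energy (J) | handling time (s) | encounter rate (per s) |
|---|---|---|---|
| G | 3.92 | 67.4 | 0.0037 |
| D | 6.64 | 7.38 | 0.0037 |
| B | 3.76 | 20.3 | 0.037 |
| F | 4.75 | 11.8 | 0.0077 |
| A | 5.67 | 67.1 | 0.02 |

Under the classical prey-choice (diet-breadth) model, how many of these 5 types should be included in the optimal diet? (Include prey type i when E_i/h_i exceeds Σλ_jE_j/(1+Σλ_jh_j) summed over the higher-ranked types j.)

3

Rank by E/h (J/s): D 0.9, F 0.403, B 0.185, A 0.0845, G 0.0582. Include each in turn until the next type's E/h falls below the running intake rate.
Rate on top 1: 0.02391. F: 0.403 > 0.02391 → include.
Rate on top 2: 0.05468. B: 0.185 > 0.05468 → include.
Rate on top 3: 0.1071. A: 0.0845 < 0.1071 → exclude; stop.
Optimal diet: D, F, B — 3 of 5 types.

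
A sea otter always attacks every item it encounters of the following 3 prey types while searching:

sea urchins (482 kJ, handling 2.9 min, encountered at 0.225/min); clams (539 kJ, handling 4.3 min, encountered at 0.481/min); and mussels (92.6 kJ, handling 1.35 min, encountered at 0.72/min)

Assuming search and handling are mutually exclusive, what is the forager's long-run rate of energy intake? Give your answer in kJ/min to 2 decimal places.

R = Σλ_iE_i / (1 + Σλ_ih_i)
Numerator: 0.225×482 + 0.481×539 + 0.72×92.6 = 434.4
Denominator: 1 + 0.225×2.9 + 0.481×4.3 + 0.72×1.35 = 4.693
R = 434.4/4.693 = 92.56 kJ/min

92.56 kJ/min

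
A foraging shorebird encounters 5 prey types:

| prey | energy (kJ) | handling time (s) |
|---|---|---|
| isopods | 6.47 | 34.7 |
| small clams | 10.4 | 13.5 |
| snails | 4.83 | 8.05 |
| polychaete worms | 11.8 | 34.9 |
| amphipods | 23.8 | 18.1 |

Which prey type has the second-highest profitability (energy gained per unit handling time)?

small clams

In descending order of E/h:
amphipods: 23.8/18.1 = 1.31 kJ/s
small clams: 10.4/13.5 = 0.77 kJ/s
snails: 4.83/8.05 = 0.6 kJ/s
polychaete worms: 11.8/34.9 = 0.338 kJ/s
isopods: 6.47/34.7 = 0.186 kJ/s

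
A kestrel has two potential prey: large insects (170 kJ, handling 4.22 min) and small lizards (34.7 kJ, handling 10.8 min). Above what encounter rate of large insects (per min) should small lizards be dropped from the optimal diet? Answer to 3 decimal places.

At the threshold, the rate on large insects alone equals the profitability of small lizards: λ·170/(1 + λ·4.22) = 34.7/10.8 = 3.213.
Rearranging, λ(170 − 3.213×4.22) = 3.213, so λ = 3.213/156.4 = 0.02054 per min.

0.021 per min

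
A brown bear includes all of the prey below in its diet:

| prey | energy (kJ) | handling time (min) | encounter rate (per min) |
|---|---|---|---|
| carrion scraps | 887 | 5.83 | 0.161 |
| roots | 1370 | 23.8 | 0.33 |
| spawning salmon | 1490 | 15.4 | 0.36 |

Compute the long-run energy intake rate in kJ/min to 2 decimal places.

73.77 kJ/min

R = (0.161×887 + 0.33×1370 + 0.36×1490) / (1 + 0.161×5.83 + 0.33×23.8 + 0.36×15.4) = 1131/15.34 = 73.77 kJ/min.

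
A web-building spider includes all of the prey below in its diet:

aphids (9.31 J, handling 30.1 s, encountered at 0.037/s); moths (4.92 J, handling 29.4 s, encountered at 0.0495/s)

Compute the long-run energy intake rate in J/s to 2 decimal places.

0.16 J/s

R = (0.037×9.31 + 0.0495×4.92) / (1 + 0.037×30.1 + 0.0495×29.4) = 0.588/3.569 = 0.1648 J/s.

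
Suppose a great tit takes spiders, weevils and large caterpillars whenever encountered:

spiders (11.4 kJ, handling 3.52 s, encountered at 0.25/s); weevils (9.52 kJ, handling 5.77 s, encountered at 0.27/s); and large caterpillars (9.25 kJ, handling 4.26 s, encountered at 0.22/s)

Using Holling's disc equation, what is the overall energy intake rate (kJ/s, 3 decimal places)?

1.704 kJ/s

R = Σλ_iE_i / (1 + Σλ_ih_i)
Numerator: 0.25×11.4 + 0.27×9.52 + 0.22×9.25 = 7.455
Denominator: 1 + 0.25×3.52 + 0.27×5.77 + 0.22×4.26 = 4.375
R = 7.455/4.375 = 1.704 kJ/s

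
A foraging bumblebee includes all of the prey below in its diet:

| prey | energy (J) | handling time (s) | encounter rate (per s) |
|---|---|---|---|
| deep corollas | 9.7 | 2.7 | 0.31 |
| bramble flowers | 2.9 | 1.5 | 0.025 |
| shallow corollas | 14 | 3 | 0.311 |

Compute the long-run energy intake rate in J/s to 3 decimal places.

R = (0.31×9.7 + 0.025×2.9 + 0.311×14) / (1 + 0.31×2.7 + 0.025×1.5 + 0.311×3) = 7.433/2.808 = 2.648 J/s.

2.648 J/s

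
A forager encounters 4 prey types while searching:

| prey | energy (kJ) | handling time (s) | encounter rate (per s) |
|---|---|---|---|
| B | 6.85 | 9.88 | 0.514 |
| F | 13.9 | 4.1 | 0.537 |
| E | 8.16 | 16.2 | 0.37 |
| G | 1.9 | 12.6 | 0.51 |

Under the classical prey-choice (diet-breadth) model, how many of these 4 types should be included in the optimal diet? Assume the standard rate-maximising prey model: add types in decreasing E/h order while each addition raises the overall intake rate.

Rank by E/h (kJ/s): F 3.39, B 0.693, E 0.504, G 0.151. Include each in turn until the next type's E/h falls below the running intake rate.
Rate on top 1: 2.331. B: 0.693 < 2.331 → exclude; stop.
Optimal diet: F — 1 of 4 types.

1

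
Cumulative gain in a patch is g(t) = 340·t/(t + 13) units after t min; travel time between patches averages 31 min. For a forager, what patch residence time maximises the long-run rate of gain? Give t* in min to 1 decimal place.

Maximise g(t)/(T+t): set derivative to zero → g'(t)(T+t) = g(t).
g'(t) = 340·13/(t + 13)². Setting 340·13/(t+13)² = 340t/[(t+13)(31+t)] gives 13(31+t) = t(t+13), so t² = 13×31 = 403.
t* = √403 = 20.07 min.

20.1 min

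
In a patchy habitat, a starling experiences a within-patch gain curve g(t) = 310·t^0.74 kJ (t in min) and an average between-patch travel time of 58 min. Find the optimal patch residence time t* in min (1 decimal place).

Optimal t* satisfies g'(t*) = g(t*)/(T + t*).
g'(t) = 0.74·310·t^-0.26. Setting 0.74·310·t^-0.26 = 310·t^0.74/(58+t) gives 0.74(58+t) = t, so 0.26·t = 0.74×58.
t* = 0.74×58/0.26 = 165.1 min.

165.1 min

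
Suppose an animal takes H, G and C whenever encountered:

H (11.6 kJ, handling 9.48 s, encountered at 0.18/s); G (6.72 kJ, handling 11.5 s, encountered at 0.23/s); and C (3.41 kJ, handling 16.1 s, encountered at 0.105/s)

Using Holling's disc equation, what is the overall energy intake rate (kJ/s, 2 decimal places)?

0.57 kJ/s

R = (0.18×11.6 + 0.23×6.72 + 0.105×3.41) / (1 + 0.18×9.48 + 0.23×11.5 + 0.105×16.1) = 3.992/7.042 = 0.5668 kJ/s.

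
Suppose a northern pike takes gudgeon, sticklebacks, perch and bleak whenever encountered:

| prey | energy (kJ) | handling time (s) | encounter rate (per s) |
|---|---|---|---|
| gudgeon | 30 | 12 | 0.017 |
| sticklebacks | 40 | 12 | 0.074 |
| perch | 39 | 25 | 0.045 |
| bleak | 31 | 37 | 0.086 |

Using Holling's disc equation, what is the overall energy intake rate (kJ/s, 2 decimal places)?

R = (0.017×30 + 0.074×40 + 0.045×39 + 0.086×31) / (1 + 0.017×12 + 0.074×12 + 0.045×25 + 0.086×37) = 7.891/6.399 = 1.233 kJ/s.

1.23 kJ/s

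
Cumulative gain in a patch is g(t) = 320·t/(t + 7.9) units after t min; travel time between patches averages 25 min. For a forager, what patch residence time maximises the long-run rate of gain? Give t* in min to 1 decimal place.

14.1 min

Maximise g(t)/(T+t): set derivative to zero → g'(t)(T+t) = g(t).
g'(t) = 320·7.9/(t + 7.9)². Setting 320·7.9/(t+7.9)² = 320t/[(t+7.9)(25+t)] gives 7.9(25+t) = t(t+7.9), so t² = 7.9×25 = 197.5.
t* = √197.5 = 14.05 min.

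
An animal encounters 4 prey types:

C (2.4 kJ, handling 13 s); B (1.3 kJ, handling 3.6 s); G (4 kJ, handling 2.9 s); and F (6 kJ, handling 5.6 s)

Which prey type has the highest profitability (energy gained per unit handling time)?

In descending order of E/h:
G: 4/2.9 = 1.38 kJ/s
F: 6/5.6 = 1.07 kJ/s
B: 1.3/3.6 = 0.361 kJ/s
C: 2.4/13 = 0.185 kJ/s

G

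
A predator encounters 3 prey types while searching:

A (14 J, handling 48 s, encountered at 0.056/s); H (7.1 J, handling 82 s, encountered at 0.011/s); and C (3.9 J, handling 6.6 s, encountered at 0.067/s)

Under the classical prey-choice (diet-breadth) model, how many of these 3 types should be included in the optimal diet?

2

E/h in descending order: C 0.591, A 0.292, H 0.0866 J/s. The optimal diet is the largest prefix of this list for which every included type satisfies E_i/h_i > R on the types above it.
Rate on top 1: 0.1812. A: 0.292 > 0.1812 → include.
Rate on top 2: 0.2531. H: 0.0866 < 0.2531 → exclude; stop.
Optimal diet: C, A — 2 of 3 types.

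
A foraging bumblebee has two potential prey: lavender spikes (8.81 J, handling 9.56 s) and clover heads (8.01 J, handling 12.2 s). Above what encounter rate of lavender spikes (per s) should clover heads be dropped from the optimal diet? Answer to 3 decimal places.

The zero-one rule: include clover heads iff E₂/h₂ > λE₁/(1+λh₁). Equality gives the switch point.
λE₁h₂ = E₂ + λE₂h₁ ⇒ λ = E₂/(E₁h₂ − E₂h₁) = 8.01/(107.5 − 76.58) = 0.2592 per s.

0.259 per s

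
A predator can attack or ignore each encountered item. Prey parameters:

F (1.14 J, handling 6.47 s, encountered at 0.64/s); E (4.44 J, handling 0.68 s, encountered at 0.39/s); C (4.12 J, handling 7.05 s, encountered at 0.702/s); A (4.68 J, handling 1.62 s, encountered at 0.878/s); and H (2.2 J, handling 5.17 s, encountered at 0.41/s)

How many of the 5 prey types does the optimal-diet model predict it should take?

2

Rank by E/h (J/s): E 6.53, A 2.89, C 0.584, H 0.426, F 0.176. Include each in turn until the next type's E/h falls below the running intake rate.
Rate on top 1: 1.369. A: 2.89 > 1.369 → include.
Rate on top 2: 2.173. C: 0.584 < 2.173 → exclude; stop.
Optimal diet: E, A — 2 of 5 types.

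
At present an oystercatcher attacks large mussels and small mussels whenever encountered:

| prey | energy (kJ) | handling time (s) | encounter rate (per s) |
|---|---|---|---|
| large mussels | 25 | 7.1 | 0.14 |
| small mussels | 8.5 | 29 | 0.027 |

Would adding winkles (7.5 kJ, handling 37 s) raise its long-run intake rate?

Current rate: (0.14×25 + 0.027×8.5)/(1 + 0.14×7.1 + 0.027×29) = 1.343 kJ/s.
winkles: E/h = 7.5/37 = 0.2027 kJ/s.
0.2027 < 1.343, so adding winkles would lower the average — exclude it.

No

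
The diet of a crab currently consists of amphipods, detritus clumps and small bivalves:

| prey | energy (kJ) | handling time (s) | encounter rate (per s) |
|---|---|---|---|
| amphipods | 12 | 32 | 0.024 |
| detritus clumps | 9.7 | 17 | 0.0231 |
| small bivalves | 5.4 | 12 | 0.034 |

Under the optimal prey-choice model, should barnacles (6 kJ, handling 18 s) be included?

Yes

Current rate: (0.024×12 + 0.0231×9.7 + 0.034×5.4)/(1 + 0.024×32 + 0.0231×17 + 0.034×12) = 0.2708 kJ/s.
barnacles: E/h = 6/18 = 0.3333 kJ/s.
0.3333 > 0.2708, so adding barnacles raises the average — include it.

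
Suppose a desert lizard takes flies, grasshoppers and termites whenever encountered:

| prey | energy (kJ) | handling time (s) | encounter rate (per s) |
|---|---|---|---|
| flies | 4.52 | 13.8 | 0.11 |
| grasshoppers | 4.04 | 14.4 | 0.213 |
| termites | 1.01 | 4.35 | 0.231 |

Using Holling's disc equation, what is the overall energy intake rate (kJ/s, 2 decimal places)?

Energy encountered per unit search time: 0.11×4.52 + 0.213×4.04 + 0.231×1.01 = 1.591 kJ/s.
Handling time per unit search time: 0.11×13.8 + 0.213×14.4 + 0.231×4.35 = 5.59.
Rate = 1.591/(1 + 5.59) = 0.2414 kJ/s.

0.24 kJ/s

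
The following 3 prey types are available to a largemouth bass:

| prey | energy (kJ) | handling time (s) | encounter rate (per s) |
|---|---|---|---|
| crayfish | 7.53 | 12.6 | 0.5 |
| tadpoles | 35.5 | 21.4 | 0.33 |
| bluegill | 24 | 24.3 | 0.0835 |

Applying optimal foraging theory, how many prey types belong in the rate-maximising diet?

Profitabilities (E/h, kJ/s): tadpoles 1.66, bluegill 0.988, crayfish 0.598. Add prey in this order while the next type's profitability exceeds the intake rate on those already taken.
Rate on top 1: 1.453. bluegill: 0.988 < 1.453 → exclude; stop.
Optimal diet: tadpoles — 1 of 3 types.

1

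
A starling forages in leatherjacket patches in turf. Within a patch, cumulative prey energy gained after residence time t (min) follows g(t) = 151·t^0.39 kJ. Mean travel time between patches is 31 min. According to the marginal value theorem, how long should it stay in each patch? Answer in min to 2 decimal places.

Maximise g(t)/(T+t): set derivative to zero → g'(t)(T+t) = g(t).
g'(t) = 0.39·151·t^-0.61. Setting 0.39·151·t^-0.61 = 151·t^0.39/(31+t) gives 0.39(31+t) = t, so 0.61·t = 0.39×31.
t* = 0.39×31/0.61 = 19.82 min.

19.82 min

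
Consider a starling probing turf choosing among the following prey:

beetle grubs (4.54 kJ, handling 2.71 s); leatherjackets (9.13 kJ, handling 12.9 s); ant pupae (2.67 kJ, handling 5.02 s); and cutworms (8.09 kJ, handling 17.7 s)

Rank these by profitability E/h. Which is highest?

In descending order of E/h:
beetle grubs: 4.54/2.71 = 1.68 kJ/s
leatherjackets: 9.13/12.9 = 0.708 kJ/s
ant pupae: 2.67/5.02 = 0.532 kJ/s
cutworms: 8.09/17.7 = 0.457 kJ/s

beetle grubs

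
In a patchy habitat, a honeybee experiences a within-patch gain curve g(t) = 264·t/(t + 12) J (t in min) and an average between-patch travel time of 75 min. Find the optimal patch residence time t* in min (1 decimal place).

Optimal t* satisfies g'(t*) = g(t*)/(T + t*).
g'(t) = 264·12/(t + 12)². Setting 264·12/(t+12)² = 264t/[(t+12)(75+t)] gives 12(75+t) = t(t+12), so t² = 12×75 = 900.
t* = √900 = 30 min.

30.0 min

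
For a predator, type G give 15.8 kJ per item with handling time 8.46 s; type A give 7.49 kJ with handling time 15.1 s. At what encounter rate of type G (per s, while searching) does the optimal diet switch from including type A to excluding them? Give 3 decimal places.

0.043 per s

The zero-one rule: include type A iff E₂/h₂ > λE₁/(1+λh₁). Equality gives the switch point.
λE₁h₂ = E₂ + λE₂h₁ ⇒ λ = E₂/(E₁h₂ − E₂h₁) = 7.49/(238.6 − 63.37) = 0.04275 per s.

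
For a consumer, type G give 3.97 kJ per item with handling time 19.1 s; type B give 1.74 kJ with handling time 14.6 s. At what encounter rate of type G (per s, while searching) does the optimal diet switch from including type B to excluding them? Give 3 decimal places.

Drop type B once their profitability E₂/h₂ falls below the rate achievable on type G alone: E₂/h₂ = λE₁/(1 + λh₁).
Solve for λ: λE₁h₂ = E₂(1 + λh₁) → λ(E₁h₂ − E₂h₁) = E₂ → λ = E₂/(E₁h₂ − E₂h₁).
λ = 1.74/(3.97×14.6 − 1.74×19.1) = 1.74/24.73 = 0.07037 per s.

0.070 per s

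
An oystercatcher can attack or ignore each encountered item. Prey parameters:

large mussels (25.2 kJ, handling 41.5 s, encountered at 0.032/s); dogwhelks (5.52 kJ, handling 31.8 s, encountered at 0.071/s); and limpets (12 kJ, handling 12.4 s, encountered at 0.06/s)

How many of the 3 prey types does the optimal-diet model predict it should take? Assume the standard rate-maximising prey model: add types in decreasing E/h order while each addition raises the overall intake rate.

Rank by E/h (kJ/s): limpets 0.968, large mussels 0.607, dogwhelks 0.174. Include each in turn until the next type's E/h falls below the running intake rate.
Rate on top 1: 0.4128. large mussels: 0.607 > 0.4128 → include.
Rate on top 2: 0.4969. dogwhelks: 0.174 < 0.4969 → exclude; stop.
Optimal diet: limpets, large mussels — 2 of 3 types.

2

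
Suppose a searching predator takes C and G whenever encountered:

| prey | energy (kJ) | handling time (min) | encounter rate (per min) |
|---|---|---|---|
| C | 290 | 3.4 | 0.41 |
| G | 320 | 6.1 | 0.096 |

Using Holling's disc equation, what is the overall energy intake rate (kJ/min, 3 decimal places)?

50.215 kJ/min

Energy encountered per unit search time: 0.41×290 + 0.096×320 = 149.6 kJ/min.
Handling time per unit search time: 0.41×3.4 + 0.096×6.1 = 1.98.
Rate = 149.6/(1 + 1.98) = 50.21 kJ/min.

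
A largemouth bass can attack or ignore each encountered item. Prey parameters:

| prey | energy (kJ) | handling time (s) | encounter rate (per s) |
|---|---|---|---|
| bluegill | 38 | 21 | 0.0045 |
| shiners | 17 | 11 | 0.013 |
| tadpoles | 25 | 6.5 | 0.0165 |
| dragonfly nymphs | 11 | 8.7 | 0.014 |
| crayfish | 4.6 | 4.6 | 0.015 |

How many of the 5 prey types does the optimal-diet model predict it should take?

5

Rank by E/h (kJ/s): tadpoles 3.85, bluegill 1.81, shiners 1.55, dragonfly nymphs 1.26, crayfish 1. Include each in turn until the next type's E/h falls below the running intake rate.
Rate on top 1: 0.3725. bluegill: 1.81 > 0.3725 → include.
Rate on top 2: 0.4855. shiners: 1.55 > 0.4855 → include.
Rate on top 3: 0.5983. dragonfly nymphs: 1.26 > 0.5983 → include.
Rate on top 4: 0.6536. crayfish: 1 > 0.6536 → include.
Optimal diet: tadpoles, bluegill, shiners, dragonfly nymphs, crayfish — 5 of 5 types.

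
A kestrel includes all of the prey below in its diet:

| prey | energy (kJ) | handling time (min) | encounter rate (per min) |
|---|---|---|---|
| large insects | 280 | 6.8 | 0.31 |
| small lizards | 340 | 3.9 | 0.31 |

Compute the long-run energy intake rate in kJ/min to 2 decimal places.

44.52 kJ/min

R = (0.31×280 + 0.31×340) / (1 + 0.31×6.8 + 0.31×3.9) = 192.2/4.317 = 44.52 kJ/min.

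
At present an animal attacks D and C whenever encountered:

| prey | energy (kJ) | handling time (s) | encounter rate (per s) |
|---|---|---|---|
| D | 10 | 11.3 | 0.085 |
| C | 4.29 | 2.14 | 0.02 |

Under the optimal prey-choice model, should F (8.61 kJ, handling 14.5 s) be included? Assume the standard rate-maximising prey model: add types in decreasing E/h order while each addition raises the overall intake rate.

Intake rate on the current diet: R = (0.085×10 + 0.02×4.29) / (1 + 0.085×11.3 + 0.02×2.14) = 0.9358/2.003 = 0.4671 kJ/s.
Profitability of F: 8.61/14.5 = 0.5938 kJ/s.
Since 0.5938 > R, including F increases the long-run rate.

Yes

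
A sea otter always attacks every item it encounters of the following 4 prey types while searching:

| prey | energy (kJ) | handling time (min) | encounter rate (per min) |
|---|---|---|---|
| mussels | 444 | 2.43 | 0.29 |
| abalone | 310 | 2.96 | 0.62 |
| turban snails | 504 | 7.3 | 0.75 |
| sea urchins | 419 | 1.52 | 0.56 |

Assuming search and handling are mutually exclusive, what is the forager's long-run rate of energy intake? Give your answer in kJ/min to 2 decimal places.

R = Σλ_iE_i / (1 + Σλ_ih_i)
Numerator: 0.29×444 + 0.62×310 + 0.75×504 + 0.56×419 = 933.6
Denominator: 1 + 0.29×2.43 + 0.62×2.96 + 0.75×7.3 + 0.56×1.52 = 9.866
R = 933.6/9.866 = 94.63 kJ/min

94.63 kJ/min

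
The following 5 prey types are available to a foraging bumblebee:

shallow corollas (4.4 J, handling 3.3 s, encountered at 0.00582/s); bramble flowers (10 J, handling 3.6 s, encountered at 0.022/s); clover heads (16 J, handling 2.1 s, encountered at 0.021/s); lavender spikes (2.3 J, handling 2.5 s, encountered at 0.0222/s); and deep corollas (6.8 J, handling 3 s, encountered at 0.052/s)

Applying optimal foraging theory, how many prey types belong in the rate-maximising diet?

E/h in descending order: clover heads 7.62, bramble flowers 2.78, deep corollas 2.27, shallow corollas 1.33, lavender spikes 0.92 J/s. The optimal diet is the largest prefix of this list for which every included type satisfies E_i/h_i > R on the types above it.
Rate on top 1: 0.3218. bramble flowers: 2.78 > 0.3218 → include.
Rate on top 2: 0.495. deep corollas: 2.27 > 0.495 → include.
Rate on top 3: 0.711. shallow corollas: 1.33 > 0.711 → include.
Rate on top 4: 0.7202. lavender spikes: 0.92 > 0.7202 → include.
Optimal diet: clover heads, bramble flowers, deep corollas, shallow corollas, lavender spikes — 5 of 5 types.

5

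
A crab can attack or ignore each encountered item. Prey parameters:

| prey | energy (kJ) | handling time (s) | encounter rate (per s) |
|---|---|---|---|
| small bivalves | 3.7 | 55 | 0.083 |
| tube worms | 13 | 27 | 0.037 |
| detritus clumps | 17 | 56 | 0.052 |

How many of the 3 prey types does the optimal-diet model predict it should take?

E/h in descending order: tube worms 0.481, detritus clumps 0.304, small bivalves 0.0673 kJ/s. The optimal diet is the largest prefix of this list for which every included type satisfies E_i/h_i > R on the types above it.
Rate on top 1: 0.2406. detritus clumps: 0.304 > 0.2406 → include.
Rate on top 2: 0.2779. small bivalves: 0.0673 < 0.2779 → exclude; stop.
Optimal diet: tube worms, detritus clumps — 2 of 3 types.

2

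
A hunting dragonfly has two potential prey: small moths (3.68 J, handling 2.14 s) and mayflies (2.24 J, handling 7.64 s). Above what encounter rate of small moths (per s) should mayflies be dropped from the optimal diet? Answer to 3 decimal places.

Drop mayflies once their profitability E₂/h₂ falls below the rate achievable on small moths alone: E₂/h₂ = λE₁/(1 + λh₁).
Solve for λ: λE₁h₂ = E₂(1 + λh₁) → λ(E₁h₂ − E₂h₁) = E₂ → λ = E₂/(E₁h₂ − E₂h₁).
λ = 2.24/(3.68×7.64 − 2.24×2.14) = 2.24/23.32 = 0.09605 per s.

0.096 per s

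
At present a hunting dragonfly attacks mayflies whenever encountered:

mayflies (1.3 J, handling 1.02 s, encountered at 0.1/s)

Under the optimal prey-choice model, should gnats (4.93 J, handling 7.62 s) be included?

Current rate: (0.1×1.3)/(1 + 0.1×1.02) = 0.118 J/s.
gnats: E/h = 4.93/7.62 = 0.647 J/s.
Since 0.647 > R, including gnats increases the long-run rate.

Yes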